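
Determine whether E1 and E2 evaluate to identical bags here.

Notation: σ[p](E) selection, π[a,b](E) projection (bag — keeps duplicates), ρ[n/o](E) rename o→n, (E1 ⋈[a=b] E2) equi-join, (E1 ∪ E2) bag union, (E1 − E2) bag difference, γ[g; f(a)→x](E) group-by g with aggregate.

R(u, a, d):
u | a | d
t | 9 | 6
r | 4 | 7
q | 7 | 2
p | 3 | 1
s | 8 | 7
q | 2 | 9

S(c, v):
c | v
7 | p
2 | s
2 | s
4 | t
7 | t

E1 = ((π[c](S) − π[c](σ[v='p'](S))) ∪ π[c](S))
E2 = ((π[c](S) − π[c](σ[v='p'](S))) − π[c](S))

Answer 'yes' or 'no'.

E1 per-node cardinality:
  S → 5
  π[c](S) → 5
  S → 5
  σ[v='p'](S) → 1
  π[c](σ[v='p'](S)) → 1
  (π[c](S) − π[c](σ[v='p'](S))) → 4
  S → 5
  π[c](S) → 5
  ((π[c](S) − π[c](σ[v='p'](S))) ∪ π[c](S)) → 9
E2 per-node cardinality:
  S → 5
  π[c](S) → 5
  S → 5
  σ[v='p'](S) → 1
  π[c](σ[v='p'](S)) → 1
  (π[c](S) − π[c](σ[v='p'](S))) → 4
  S → 5
  π[c](S) → 5
  ((π[c](S) − π[c](σ[v='p'](S))) − π[c](S)) → 0

E1 result:
c
2
2
2
2
4
4
7
7
7
E2 result:
c
(0 rows)
Witness: (7,) appears 3× in E1 but 0× in E2.

no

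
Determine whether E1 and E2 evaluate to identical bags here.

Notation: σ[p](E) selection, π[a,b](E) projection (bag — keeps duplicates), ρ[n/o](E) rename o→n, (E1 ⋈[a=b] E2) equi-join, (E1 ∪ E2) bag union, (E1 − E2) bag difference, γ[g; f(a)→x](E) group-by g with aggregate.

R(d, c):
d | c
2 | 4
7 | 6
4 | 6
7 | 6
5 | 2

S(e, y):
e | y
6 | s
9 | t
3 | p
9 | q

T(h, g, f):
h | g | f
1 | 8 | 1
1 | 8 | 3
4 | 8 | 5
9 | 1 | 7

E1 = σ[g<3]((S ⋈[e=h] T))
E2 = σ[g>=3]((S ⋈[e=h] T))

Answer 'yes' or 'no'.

E1 subexpression sizes:
  S → 4
  T → 4
  (S ⋈[e=h] T) → 2
  σ[g<3]((S ⋈[e=h] T)) → 2
E2 subexpression sizes:
  S → 4
  T → 4
  (S ⋈[e=h] T) → 2
  σ[g>=3]((S ⋈[e=h] T)) → 0

E1 result:
e | y | h | g | f
9 | q | 9 | 1 | 7
9 | t | 9 | 1 | 7
E2 result:
e | y | h | g | f
(0 rows)
Witness: (9, 'q', 9, 1, 7) appears 1× in E1 but 0× in E2.

no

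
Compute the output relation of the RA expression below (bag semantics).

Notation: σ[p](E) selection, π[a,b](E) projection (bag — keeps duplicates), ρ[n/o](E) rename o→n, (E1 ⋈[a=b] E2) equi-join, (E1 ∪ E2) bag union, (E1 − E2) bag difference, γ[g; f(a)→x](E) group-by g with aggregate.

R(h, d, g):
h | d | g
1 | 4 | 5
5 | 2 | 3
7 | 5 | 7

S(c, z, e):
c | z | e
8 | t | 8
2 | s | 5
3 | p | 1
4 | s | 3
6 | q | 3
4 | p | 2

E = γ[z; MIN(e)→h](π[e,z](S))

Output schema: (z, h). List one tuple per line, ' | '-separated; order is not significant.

Per-node cardinality:
  S → 6
  π[e,z](S) → 6
  γ[z; MIN(e)→h](π[e,z](S)) → 4

== RESULT ==
z | h
p | 1
q | 3
s | 3
t | 8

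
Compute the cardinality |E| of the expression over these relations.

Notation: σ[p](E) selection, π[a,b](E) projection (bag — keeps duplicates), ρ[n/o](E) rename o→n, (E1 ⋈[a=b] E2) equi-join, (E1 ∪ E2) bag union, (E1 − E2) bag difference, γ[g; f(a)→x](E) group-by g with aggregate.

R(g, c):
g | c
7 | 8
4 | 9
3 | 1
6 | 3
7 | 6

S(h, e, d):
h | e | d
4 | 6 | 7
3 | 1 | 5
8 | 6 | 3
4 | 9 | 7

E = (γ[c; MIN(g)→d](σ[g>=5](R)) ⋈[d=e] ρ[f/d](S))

Subexpression sizes:
  R → 5
  σ[g>=5](R) → 3
  γ[c; MIN(g)→d](σ[g>=5](R)) → 3
  S → 4
  ρ[f/d](S) → 4
  (γ[c; MIN(g)→d](σ[g>=5](R)) ⋈[d=e] ρ[f/d](S)) → 2

|E| = 2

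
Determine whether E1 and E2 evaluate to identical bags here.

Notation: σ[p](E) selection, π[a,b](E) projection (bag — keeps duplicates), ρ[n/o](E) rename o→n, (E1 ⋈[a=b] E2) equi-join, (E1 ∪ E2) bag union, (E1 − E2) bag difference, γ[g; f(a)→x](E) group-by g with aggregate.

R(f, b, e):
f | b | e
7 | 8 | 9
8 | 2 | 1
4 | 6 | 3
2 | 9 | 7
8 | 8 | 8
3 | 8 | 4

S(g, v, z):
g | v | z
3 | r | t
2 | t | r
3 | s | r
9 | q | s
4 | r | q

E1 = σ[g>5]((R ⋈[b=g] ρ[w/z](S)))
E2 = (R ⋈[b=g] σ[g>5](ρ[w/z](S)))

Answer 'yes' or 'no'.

E1 row counts bottom-up:
  R → 6
  S → 5
  ρ[w/z](S) → 5
  (R ⋈[b=g] ρ[w/z](S)) → 2
  σ[g>5]((R ⋈[b=g] ρ[w/z](S))) → 1
E2 row counts bottom-up:
  R → 6
  S → 5
  ρ[w/z](S) → 5
  σ[g>5](ρ[w/z](S)) → 1
  (R ⋈[b=g] σ[g>5](ρ[w/z](S))) → 1

E1 and E2 produce the same multiset:
f | b | e | g | v | w
2 | 9 | 7 | 9 | q | s

yes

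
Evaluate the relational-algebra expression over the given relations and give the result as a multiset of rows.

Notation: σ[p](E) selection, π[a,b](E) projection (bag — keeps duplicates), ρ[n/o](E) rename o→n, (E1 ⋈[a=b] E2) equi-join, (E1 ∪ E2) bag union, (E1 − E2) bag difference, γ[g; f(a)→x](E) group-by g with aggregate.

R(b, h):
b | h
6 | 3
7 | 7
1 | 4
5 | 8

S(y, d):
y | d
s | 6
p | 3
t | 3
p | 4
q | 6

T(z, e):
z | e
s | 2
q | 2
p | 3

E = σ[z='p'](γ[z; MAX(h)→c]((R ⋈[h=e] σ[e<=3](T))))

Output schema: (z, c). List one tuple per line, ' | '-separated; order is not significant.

Row counts bottom-up:
  R → 4
  T → 3
  σ[e<=3](T) → 3
  (R ⋈[h=e] σ[e<=3](T)) → 1
  γ[z; MAX(h)→c]((R ⋈[h=e] σ[e<=3](T))) → 1
  σ[z='p'](γ[z; MAX(h)→c]((R ⋈[h=e] σ[e<=3](T)))) → 1

== RESULT ==
z | c
p | 3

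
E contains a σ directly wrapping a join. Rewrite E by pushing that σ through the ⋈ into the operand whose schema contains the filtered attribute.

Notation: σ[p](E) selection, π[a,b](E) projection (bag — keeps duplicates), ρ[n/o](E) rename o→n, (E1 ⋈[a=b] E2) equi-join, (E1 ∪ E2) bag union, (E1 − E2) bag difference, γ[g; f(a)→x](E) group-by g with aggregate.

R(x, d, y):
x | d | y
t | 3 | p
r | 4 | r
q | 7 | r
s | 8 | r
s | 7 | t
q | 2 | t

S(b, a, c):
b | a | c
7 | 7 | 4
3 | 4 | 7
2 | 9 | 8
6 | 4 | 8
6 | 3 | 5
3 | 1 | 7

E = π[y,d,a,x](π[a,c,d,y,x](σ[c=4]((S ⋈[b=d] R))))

σ filters on c, owned by the left side.
E' = π[y,d,a,x](π[a,c,d,y,x]((σ[c=4](S) ⋈[b=d] R)))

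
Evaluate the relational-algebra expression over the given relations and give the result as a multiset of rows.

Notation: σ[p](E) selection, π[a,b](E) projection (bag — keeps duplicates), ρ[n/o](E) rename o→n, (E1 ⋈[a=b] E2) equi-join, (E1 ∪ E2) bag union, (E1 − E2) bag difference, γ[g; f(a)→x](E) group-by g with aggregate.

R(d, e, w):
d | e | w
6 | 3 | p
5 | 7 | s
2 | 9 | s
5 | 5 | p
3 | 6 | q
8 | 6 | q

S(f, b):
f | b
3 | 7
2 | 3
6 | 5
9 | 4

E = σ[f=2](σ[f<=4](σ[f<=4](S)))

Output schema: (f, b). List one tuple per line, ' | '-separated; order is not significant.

Subexpression sizes:
  S → 4
  σ[f<=4](S) → 2
  σ[f<=4](σ[f<=4](S)) → 2
  σ[f=2](σ[f<=4](σ[f<=4](S))) → 1

== RESULT ==
f | b
2 | 3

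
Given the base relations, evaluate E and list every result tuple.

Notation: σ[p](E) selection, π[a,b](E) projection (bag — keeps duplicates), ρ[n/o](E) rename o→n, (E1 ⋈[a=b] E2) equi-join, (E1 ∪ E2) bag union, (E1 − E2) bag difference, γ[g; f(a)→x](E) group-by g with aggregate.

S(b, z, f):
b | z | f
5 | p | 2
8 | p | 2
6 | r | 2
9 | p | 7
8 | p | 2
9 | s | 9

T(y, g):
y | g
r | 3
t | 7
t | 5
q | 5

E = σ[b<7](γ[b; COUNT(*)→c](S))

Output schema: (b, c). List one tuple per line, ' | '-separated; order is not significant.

Per-node cardinality:
  S → 6
  γ[b; COUNT(*)→c](S) → 4
  σ[b<7](γ[b; COUNT(*)→c](S)) → 2

== RESULT ==
b | c
5 | 1
6 | 1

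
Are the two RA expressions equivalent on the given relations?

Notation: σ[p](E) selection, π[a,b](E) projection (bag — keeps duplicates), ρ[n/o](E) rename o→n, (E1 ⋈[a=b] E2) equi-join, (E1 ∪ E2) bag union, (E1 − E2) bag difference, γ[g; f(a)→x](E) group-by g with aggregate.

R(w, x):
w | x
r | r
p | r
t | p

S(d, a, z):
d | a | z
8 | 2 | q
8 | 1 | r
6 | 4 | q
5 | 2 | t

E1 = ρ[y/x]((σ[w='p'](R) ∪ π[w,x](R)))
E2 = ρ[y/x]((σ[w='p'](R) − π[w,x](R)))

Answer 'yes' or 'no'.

E1 subexpression sizes:
  R → 3
  σ[w='p'](R) → 1
  R → 3
  π[w,x](R) → 3
  (σ[w='p'](R) ∪ π[w,x](R)) → 4
  ρ[y/x]((σ[w='p'](R) ∪ π[w,x](R))) → 4
E2 subexpression sizes:
  R → 3
  σ[w='p'](R) → 1
  R → 3
  π[w,x](R) → 3
  (σ[w='p'](R) − π[w,x](R)) → 0
  ρ[y/x]((σ[w='p'](R) − π[w,x](R))) → 0

E1 result:
w | y
p | r
p | r
r | r
t | p
E2 result:
w | y
(0 rows)
Witness: ('t', 'p') appears 1× in E1 but 0× in E2.

no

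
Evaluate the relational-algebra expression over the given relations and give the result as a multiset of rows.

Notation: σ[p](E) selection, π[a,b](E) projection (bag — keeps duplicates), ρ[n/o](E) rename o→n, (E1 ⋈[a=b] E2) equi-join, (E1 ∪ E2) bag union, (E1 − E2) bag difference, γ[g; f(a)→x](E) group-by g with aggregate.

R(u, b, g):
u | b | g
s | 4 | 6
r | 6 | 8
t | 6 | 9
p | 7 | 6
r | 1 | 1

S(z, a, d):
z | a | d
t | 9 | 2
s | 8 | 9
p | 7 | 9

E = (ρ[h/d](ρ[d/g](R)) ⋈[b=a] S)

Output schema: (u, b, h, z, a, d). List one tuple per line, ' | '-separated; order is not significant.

Per-node cardinality:
  R → 5
  ρ[d/g](R) → 5
  ρ[h/d](ρ[d/g](R)) → 5
  S → 3
  (ρ[h/d](ρ[d/g](R)) ⋈[b=a] S) → 1

== RESULT ==
u | b | h | z | a | d
p | 7 | 6 | p | 7 | 9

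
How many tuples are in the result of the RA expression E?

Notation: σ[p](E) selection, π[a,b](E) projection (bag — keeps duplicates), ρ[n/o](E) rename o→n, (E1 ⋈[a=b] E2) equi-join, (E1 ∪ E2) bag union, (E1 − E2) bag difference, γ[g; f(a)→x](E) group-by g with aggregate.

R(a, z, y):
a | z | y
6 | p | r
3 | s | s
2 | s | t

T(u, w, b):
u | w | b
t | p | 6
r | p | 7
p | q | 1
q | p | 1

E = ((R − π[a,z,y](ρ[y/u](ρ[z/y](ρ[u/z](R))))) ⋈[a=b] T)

Subexpression sizes:
  R → 3
  R → 3
  ρ[u/z](R) → 3
  ρ[z/y](ρ[u/z](R)) → 3
  ρ[y/u](ρ[z/y](ρ[u/z](R))) → 3
  π[a,z,y](ρ[y/u](ρ[z/y](ρ[u/z](R)))) → 3
  (R − π[a,z,y](ρ[y/u](ρ[z/y](ρ[u/z](R))))) → 2
  T → 4
  ((R − π[a,z,y](ρ[y/u](ρ[z/y](ρ[u/z](R))))) ⋈[a=b] T) → 1

|E| = 1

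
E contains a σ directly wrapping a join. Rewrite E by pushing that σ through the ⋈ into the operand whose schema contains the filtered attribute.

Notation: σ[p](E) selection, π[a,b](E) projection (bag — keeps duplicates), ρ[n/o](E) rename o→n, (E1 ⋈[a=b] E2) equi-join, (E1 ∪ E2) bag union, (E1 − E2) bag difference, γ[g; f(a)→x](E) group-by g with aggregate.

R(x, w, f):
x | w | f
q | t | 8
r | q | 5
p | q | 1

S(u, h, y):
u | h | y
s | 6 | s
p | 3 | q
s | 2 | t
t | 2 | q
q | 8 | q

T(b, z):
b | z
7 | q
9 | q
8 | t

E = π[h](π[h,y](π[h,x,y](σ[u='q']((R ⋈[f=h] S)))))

σ filters on u, owned by the right side.
E' = π[h](π[h,y](π[h,x,y]((R ⋈[f=h] σ[u='q'](S)))))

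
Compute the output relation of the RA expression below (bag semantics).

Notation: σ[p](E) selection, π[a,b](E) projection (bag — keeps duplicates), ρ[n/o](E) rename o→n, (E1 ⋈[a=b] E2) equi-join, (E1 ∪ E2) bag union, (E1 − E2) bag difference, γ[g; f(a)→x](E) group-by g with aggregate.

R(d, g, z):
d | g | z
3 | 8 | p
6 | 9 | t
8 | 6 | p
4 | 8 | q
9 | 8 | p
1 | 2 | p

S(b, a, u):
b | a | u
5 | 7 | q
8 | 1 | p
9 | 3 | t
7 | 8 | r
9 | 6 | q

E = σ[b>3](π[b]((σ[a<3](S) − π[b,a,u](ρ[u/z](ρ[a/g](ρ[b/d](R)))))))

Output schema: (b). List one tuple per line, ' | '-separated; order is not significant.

Subexpression sizes:
  S → 5
  σ[a<3](S) → 1
  R → 6
  ρ[b/d](R) → 6
  ρ[a/g](ρ[b/d](R)) → 6
  ρ[u/z](ρ[a/g](ρ[b/d](R))) → 6
  π[b,a,u](ρ[u/z](ρ[a/g](ρ[b/d](R)))) → 6
  (σ[a<3](S) − π[b,a,u](ρ[u/z](ρ[a/g](ρ[b/d](R))))) → 1
  π[b]((σ[a<3](S) − π[b,a,u](ρ[u/z](ρ[a/g](ρ[b/d](R)))))) → 1
  σ[b>3](π[b]((σ[a<3](S) − π[b,a,u](ρ[u/z](ρ[a/g](ρ[b/d](R))))))) → 1

== RESULT ==
b
8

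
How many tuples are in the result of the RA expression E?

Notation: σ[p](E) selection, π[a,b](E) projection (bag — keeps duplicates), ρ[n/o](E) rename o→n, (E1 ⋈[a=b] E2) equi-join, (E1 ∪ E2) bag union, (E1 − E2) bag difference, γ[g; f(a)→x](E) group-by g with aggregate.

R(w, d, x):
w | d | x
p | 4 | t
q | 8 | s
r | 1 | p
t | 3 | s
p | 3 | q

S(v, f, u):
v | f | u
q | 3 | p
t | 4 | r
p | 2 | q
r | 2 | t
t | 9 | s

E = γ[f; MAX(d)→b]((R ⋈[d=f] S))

Subexpression sizes:
  R → 5
  S → 5
  (R ⋈[d=f] S) → 3
  γ[f; MAX(d)→b]((R ⋈[d=f] S)) → 2

|E| = 2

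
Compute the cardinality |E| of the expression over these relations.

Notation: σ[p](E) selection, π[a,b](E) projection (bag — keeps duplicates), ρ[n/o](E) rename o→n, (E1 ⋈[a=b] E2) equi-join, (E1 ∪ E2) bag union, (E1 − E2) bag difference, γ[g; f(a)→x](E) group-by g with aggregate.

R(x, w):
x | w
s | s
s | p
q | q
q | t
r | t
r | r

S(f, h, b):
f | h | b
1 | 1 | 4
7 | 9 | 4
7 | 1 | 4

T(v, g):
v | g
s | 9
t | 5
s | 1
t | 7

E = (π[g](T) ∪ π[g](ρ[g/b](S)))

Row counts bottom-up:
  T → 4
  π[g](T) → 4
  S → 3
  ρ[g/b](S) → 3
  π[g](ρ[g/b](S)) → 3
  (π[g](T) ∪ π[g](ρ[g/b](S))) → 7

|E| = 7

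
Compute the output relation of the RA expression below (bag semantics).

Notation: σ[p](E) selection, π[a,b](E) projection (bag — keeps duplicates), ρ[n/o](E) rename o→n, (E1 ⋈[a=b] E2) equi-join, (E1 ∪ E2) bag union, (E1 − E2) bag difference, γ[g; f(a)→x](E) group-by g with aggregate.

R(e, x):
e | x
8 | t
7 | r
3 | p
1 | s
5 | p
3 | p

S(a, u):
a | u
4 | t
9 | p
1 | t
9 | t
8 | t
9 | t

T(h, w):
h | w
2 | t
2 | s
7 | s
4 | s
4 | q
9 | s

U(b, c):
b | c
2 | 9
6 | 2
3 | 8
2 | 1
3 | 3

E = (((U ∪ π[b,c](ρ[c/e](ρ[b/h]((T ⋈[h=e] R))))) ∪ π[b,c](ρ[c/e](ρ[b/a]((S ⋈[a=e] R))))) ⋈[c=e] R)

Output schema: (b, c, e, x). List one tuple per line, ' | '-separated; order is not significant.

Subexpression sizes:
  U → 5
  T → 6
  R → 6
  (T ⋈[h=e] R) → 1
  ρ[b/h]((T ⋈[h=e] R)) → 1
  ρ[c/e](ρ[b/h]((T ⋈[h=e] R))) → 1
  π[b,c](ρ[c/e](ρ[b/h]((T ⋈[h=e] R)))) → 1
  (U ∪ π[b,c](ρ[c/e](ρ[b/h]((T ⋈[h=e] R))))) → 6
  S → 6
  R → 6
  (S ⋈[a=e] R) → 2
  ρ[b/a]((S ⋈[a=e] R)) → 2
  ρ[c/e](ρ[b/a]((S ⋈[a=e] R))) → 2
  π[b,c](ρ[c/e](ρ[b/a]((S ⋈[a=e] R)))) → 2
  ((U ∪ π[b,c](ρ[c/e](ρ[b/h]((T ⋈[h=e] R))))) ∪ π[b,c](ρ[c/e](ρ[b/a]((S ⋈[a=e] R))))) → 8
  R → 6
  (((U ∪ π[b,c](ρ[c/e](ρ[b/h]((T ⋈[h=e] R))))) ∪ π[b,c](ρ[c/e](ρ[b/a]((S ⋈[a=e] R))))) ⋈[c=e] R) → 7

== RESULT ==
b | c | e | x
1 | 1 | 1 | s
2 | 1 | 1 | s
3 | 3 | 3 | p
3 | 3 | 3 | p
3 | 8 | 8 | t
7 | 7 | 7 | r
8 | 8 | 8 | t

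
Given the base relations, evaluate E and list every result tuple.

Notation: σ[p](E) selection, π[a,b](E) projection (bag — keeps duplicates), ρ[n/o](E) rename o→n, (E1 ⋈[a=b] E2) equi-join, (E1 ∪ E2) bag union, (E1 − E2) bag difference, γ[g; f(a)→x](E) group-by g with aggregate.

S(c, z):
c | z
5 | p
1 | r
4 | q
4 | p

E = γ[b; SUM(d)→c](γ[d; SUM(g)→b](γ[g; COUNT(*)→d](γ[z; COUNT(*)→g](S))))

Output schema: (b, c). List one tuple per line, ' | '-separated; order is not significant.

Stepwise |·|:
  S → 4
  γ[z; COUNT(*)→g](S) → 3
  γ[g; COUNT(*)→d](γ[z; COUNT(*)→g](S)) → 2
  γ[d; SUM(g)→b](γ[g; COUNT(*)→d](γ[z; COUNT(*)→g](S))) → 2
  γ[b; SUM(d)→c](γ[d; SUM(g)→b](γ[g; COUNT(*)→d](γ[z; COUNT(*)→g](S)))) → 2

== RESULT ==
b | c
1 | 2
2 | 1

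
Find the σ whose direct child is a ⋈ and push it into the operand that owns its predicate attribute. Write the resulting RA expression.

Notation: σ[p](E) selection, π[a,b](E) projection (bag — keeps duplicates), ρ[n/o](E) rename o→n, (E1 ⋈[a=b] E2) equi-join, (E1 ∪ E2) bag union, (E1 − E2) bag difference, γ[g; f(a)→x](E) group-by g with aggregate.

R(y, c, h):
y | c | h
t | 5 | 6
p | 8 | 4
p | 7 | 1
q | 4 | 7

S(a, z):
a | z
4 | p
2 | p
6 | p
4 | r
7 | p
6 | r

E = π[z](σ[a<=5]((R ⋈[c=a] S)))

σ filters on a, owned by the right side.
E' = π[z]((R ⋈[c=a] σ[a<=5](S)))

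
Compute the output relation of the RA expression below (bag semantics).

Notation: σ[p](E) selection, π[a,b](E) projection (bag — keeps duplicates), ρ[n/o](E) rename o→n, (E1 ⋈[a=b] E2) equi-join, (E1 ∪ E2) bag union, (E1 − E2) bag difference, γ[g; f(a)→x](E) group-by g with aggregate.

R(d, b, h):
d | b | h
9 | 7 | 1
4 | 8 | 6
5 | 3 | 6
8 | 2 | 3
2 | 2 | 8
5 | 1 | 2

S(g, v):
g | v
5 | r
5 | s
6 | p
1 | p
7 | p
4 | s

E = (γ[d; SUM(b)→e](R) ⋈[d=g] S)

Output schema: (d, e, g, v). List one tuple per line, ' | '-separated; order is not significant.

Stepwise |·|:
  R → 6
  γ[d; SUM(b)→e](R) → 5
  S → 6
  (γ[d; SUM(b)→e](R) ⋈[d=g] S) → 3

== RESULT ==
d | e | g | v
4 | 8 | 4 | s
5 | 4 | 5 | r
5 | 4 | 5 | s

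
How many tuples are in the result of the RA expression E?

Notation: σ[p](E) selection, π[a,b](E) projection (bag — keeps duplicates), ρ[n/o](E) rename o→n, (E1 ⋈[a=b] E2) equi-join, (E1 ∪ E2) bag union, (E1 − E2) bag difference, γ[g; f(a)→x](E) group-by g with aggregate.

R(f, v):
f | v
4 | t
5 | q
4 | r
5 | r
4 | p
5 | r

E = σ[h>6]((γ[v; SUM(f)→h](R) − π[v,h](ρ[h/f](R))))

Per-node cardinality:
  R → 6
  γ[v; SUM(f)→h](R) → 4
  R → 6
  ρ[h/f](R) → 6
  π[v,h](ρ[h/f](R)) → 6
  (γ[v; SUM(f)→h](R) − π[v,h](ρ[h/f](R))) → 1
  σ[h>6]((γ[v; SUM(f)→h](R) − π[v,h](ρ[h/f](R)))) → 1

|E| = 1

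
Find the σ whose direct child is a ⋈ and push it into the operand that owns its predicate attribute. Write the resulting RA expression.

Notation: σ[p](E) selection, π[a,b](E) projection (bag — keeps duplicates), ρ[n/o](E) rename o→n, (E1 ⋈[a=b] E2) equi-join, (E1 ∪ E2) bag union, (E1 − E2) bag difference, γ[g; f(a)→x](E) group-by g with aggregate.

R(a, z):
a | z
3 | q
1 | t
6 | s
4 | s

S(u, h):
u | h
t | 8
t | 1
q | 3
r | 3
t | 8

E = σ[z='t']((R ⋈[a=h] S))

σ filters on z, owned by the left side.
E' = (σ[z='t'](R) ⋈[a=h] S)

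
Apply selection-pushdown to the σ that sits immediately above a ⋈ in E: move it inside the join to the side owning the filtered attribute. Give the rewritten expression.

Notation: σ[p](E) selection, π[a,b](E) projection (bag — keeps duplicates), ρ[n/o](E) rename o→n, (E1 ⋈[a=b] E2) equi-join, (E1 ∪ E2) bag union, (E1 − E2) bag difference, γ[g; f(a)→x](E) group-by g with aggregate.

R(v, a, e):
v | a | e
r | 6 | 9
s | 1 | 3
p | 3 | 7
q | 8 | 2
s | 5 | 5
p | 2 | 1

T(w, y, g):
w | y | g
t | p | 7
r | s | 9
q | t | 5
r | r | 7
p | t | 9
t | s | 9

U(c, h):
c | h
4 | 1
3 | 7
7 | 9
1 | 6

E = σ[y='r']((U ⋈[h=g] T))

σ filters on y, owned by the right side.
E' = (U ⋈[h=g] σ[y='r'](T))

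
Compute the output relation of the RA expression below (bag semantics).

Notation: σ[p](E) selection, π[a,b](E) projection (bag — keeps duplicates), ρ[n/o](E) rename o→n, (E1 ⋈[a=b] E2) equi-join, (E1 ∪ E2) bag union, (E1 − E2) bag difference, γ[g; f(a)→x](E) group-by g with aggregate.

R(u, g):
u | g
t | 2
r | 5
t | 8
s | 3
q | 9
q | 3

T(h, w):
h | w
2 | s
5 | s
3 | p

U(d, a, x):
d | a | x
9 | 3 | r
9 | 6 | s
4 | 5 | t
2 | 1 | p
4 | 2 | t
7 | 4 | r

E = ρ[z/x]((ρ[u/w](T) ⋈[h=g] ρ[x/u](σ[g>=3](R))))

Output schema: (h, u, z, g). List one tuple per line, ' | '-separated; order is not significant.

Per-node cardinality:
  T → 3
  ρ[u/w](T) → 3
  R → 6
  σ[g>=3](R) → 5
  ρ[x/u](σ[g>=3](R)) → 5
  (ρ[u/w](T) ⋈[h=g] ρ[x/u](σ[g>=3](R))) → 3
  ρ[z/x]((ρ[u/w](T) ⋈[h=g] ρ[x/u](σ[g>=3](R)))) → 3

== RESULT ==
h | u | z | g
3 | p | q | 3
3 | p | s | 3
5 | s | r | 5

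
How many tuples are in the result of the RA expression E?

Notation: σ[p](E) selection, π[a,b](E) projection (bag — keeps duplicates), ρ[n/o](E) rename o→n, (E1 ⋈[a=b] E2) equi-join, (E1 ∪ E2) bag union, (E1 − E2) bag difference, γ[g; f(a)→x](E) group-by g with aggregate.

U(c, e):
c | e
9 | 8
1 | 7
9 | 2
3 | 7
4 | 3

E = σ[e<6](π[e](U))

Row counts bottom-up:
  U → 5
  π[e](U) → 5
  σ[e<6](π[e](U)) → 2

|E| = 2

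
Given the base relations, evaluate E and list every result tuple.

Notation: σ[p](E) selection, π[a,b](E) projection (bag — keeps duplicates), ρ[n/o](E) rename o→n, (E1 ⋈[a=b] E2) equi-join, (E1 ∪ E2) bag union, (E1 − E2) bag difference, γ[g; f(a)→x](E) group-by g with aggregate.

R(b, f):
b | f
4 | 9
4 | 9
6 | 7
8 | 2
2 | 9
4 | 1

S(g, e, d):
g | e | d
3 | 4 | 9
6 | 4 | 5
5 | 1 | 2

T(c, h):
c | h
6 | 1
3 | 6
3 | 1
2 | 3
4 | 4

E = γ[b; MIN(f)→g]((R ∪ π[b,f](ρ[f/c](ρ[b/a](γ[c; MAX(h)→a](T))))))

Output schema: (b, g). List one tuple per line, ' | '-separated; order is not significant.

Row counts bottom-up:
  R → 6
  T → 5
  γ[c; MAX(h)→a](T) → 4
  ρ[b/a](γ[c; MAX(h)→a](T)) → 4
  ρ[f/c](ρ[b/a](γ[c; MAX(h)→a](T))) → 4
  π[b,f](ρ[f/c](ρ[b/a](γ[c; MAX(h)→a](T)))) → 4
  (R ∪ π[b,f](ρ[f/c](ρ[b/a](γ[c; MAX(h)→a](T))))) → 10
  γ[b; MIN(f)→g]((R ∪ π[b,f](ρ[f/c](ρ[b/a](γ[c; MAX(h)→a](T)))))) → 6

== RESULT ==
b | g
1 | 6
2 | 9
3 | 2
4 | 1
6 | 3
8 | 2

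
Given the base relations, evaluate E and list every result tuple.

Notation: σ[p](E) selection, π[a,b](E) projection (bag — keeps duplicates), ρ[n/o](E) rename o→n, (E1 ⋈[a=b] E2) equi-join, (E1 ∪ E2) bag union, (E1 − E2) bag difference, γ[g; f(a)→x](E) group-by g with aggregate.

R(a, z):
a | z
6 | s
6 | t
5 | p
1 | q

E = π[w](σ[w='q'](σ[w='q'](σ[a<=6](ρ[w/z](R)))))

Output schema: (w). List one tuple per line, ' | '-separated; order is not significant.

Subexpression sizes:
  R → 4
  ρ[w/z](R) → 4
  σ[a<=6](ρ[w/z](R)) → 4
  σ[w='q'](σ[a<=6](ρ[w/z](R))) → 1
  σ[w='q'](σ[w='q'](σ[a<=6](ρ[w/z](R)))) → 1
  π[w](σ[w='q'](σ[w='q'](σ[a<=6](ρ[w/z](R))))) → 1

== RESULT ==
w
q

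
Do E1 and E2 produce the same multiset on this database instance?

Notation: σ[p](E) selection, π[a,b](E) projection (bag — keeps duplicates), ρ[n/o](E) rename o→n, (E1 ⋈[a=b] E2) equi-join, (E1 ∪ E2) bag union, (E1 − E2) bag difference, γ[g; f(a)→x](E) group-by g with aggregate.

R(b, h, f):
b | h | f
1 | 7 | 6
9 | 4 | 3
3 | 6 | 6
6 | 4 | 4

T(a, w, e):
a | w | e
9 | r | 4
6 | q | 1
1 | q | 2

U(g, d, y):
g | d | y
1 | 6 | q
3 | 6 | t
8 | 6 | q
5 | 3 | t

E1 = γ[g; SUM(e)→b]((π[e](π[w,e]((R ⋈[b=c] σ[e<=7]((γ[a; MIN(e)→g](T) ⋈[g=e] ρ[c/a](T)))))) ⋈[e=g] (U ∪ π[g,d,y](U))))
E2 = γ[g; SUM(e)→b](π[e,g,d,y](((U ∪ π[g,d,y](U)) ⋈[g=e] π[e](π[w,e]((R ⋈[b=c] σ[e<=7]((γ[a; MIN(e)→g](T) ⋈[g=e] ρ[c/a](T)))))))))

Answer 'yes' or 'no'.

E1 row counts bottom-up:
  R → 4
  T → 3
  γ[a; MIN(e)→g](T) → 3
  T → 3
  ρ[c/a](T) → 3
  (γ[a; MIN(e)→g](T) ⋈[g=e] ρ[c/a](T)) → 3
  σ[e<=7]((γ[a; MIN(e)→g](T) ⋈[g=e] ρ[c/a](T))) → 3
  (R ⋈[b=c] σ[e<=7]((γ[a; MIN(e)→g](T) ⋈[g=e] ρ[c/a](T)))) → 3
  π[w,e]((R ⋈[b=c] σ[e<=7]((γ[a; MIN(e)→g](T) ⋈[g=e] ρ[c/a](T))))) → 3
  π[e](π[w,e]((R ⋈[b=c] σ[e<=7]((γ[a; MIN(e)→g](T) ⋈[g=e] ρ[c/a](T)))))) → 3
  U → 4
  U → 4
  π[g,d,y](U) → 4
  (U ∪ π[g,d,y](U)) → 8
  (π[e](π[w,e]((R ⋈[b=c] σ[e<=7]((γ[a; MIN(e)→g](T) ⋈[g=e] ρ[c/a](T)))))) ⋈[e=g] (U ∪ π[g,d,y](U))) → 2
  γ[g; SUM(e)→b]((π[e](π[w,e]((R ⋈[b=c] σ[e<=7]((γ[a; MIN(e)→g](T) ⋈[g=e] ρ[c/a](T)))))) ⋈[e=g] (U ∪ π[g,d,y](U)))) → 1
E2 row counts bottom-up:
  U → 4
  U → 4
  π[g,d,y](U) → 4
  (U ∪ π[g,d,y](U)) → 8
  R → 4
  T → 3
  γ[a; MIN(e)→g](T) → 3
  T → 3
  ρ[c/a](T) → 3
  (γ[a; MIN(e)→g](T) ⋈[g=e] ρ[c/a](T)) → 3
  σ[e<=7]((γ[a; MIN(e)→g](T) ⋈[g=e] ρ[c/a](T))) → 3
  (R ⋈[b=c] σ[e<=7]((γ[a; MIN(e)→g](T) ⋈[g=e] ρ[c/a](T)))) → 3
  π[w,e]((R ⋈[b=c] σ[e<=7]((γ[a; MIN(e)→g](T) ⋈[g=e] ρ[c/a](T))))) → 3
  π[e](π[w,e]((R ⋈[b=c] σ[e<=7]((γ[a; MIN(e)→g](T) ⋈[g=e] ρ[c/a](T)))))) → 3
  ((U ∪ π[g,d,y](U)) ⋈[g=e] π[e](π[w,e]((R ⋈[b=c] σ[e<=7]((γ[a; MIN(e)→g](T) ⋈[g=e] ρ[c/a](T))))))) → 2
  π[e,g,d,y](((U ∪ π[g,d,y](U)) ⋈[g=e] π[e](π[w,e]((R ⋈[b=c] σ[e<=7]((γ[a; MIN(e)→g](T) ⋈[g=e] ρ[c/a](T)))))))) → 2
  γ[g; SUM(e)→b](π[e,g,d,y](((U ∪ π[g,d,y](U)) ⋈[g=e] π[e](π[w,e]((R ⋈[b=c] σ[e<=7]((γ[a; MIN(e)→g](T) ⋈[g=e] ρ[c/a](T))))))))) → 1

E1 and E2 produce the same multiset:
g | b
1 | 2

yes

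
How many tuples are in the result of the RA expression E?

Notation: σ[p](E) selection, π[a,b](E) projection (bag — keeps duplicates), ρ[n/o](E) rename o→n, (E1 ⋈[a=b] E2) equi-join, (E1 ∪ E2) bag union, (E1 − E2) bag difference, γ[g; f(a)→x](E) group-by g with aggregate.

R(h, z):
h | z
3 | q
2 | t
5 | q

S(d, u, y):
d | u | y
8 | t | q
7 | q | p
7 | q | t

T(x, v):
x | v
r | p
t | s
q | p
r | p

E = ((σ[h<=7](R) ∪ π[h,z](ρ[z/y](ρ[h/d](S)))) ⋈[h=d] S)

Per-node cardinality:
  R → 3
  σ[h<=7](R) → 3
  S → 3
  ρ[h/d](S) → 3
  ρ[z/y](ρ[h/d](S)) → 3
  π[h,z](ρ[z/y](ρ[h/d](S))) → 3
  (σ[h<=7](R) ∪ π[h,z](ρ[z/y](ρ[h/d](S)))) → 6
  S → 3
  ((σ[h<=7](R) ∪ π[h,z](ρ[z/y](ρ[h/d](S)))) ⋈[h=d] S) → 5

|E| = 5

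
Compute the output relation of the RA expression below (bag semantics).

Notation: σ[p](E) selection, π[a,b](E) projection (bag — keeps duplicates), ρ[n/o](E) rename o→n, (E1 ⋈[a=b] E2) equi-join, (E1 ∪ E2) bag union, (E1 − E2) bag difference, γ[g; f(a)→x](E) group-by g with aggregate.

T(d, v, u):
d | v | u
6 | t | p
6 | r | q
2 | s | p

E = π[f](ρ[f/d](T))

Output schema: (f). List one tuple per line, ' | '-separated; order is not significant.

Subexpression sizes:
  T → 3
  ρ[f/d](T) → 3
  π[f](ρ[f/d](T)) → 3

== RESULT ==
f
2
6
6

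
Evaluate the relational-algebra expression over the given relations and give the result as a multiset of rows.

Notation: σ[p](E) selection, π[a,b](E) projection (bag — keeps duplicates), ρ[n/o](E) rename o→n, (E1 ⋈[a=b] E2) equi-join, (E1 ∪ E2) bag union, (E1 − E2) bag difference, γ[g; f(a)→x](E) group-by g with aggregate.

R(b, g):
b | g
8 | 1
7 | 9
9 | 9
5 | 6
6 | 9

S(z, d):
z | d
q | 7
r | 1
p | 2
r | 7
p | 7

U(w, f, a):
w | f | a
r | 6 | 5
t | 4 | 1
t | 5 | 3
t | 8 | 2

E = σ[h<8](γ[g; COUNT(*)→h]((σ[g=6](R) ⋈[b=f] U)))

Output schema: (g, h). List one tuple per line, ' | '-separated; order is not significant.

Row counts bottom-up:
  R → 5
  σ[g=6](R) → 1
  U → 4
  (σ[g=6](R) ⋈[b=f] U) → 1
  γ[g; COUNT(*)→h]((σ[g=6](R) ⋈[b=f] U)) → 1
  σ[h<8](γ[g; COUNT(*)→h]((σ[g=6](R) ⋈[b=f] U))) → 1

== RESULT ==
g | h
6 | 1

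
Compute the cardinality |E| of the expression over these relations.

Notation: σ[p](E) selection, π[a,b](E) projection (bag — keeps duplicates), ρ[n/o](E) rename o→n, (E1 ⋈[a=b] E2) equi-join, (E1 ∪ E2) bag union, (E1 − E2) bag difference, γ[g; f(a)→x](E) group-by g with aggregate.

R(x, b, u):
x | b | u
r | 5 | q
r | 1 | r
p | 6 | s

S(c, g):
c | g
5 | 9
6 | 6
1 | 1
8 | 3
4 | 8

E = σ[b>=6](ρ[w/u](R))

Row counts bottom-up:
  R → 3
  ρ[w/u](R) → 3
  σ[b>=6](ρ[w/u](R)) → 1

|E| = 1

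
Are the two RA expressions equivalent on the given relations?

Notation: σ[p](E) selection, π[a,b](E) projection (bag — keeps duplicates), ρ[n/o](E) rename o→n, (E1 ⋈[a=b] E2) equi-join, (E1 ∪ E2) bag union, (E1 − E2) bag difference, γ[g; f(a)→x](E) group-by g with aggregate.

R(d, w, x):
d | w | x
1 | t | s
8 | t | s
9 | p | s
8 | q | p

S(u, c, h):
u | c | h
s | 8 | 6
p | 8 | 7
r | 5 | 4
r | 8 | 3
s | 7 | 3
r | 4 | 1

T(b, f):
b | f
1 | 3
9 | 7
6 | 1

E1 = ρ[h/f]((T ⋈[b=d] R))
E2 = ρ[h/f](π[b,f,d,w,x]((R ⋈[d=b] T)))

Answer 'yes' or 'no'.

E1 per-node cardinality:
  T → 3
  R → 4
  (T ⋈[b=d] R) → 2
  ρ[h/f]((T ⋈[b=d] R)) → 2
E2 per-node cardinality:
  R → 4
  T → 3
  (R ⋈[d=b] T) → 2
  π[b,f,d,w,x]((R ⋈[d=b] T)) → 2
  ρ[h/f](π[b,f,d,w,x]((R ⋈[d=b] T))) → 2

E1 and E2 produce the same multiset:
b | h | d | w | x
1 | 3 | 1 | t | s
9 | 7 | 9 | p | s

yes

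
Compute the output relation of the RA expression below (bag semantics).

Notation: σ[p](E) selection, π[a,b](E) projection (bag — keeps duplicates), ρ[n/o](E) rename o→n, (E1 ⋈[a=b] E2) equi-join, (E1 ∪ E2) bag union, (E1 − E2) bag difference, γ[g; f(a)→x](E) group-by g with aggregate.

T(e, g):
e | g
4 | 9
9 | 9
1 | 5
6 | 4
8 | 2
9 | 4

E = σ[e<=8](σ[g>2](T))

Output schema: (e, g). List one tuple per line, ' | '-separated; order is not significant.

Row counts bottom-up:
  T → 6
  σ[g>2](T) → 5
  σ[e<=8](σ[g>2](T)) → 3

== RESULT ==
e | g
1 | 5
4 | 9
6 | 4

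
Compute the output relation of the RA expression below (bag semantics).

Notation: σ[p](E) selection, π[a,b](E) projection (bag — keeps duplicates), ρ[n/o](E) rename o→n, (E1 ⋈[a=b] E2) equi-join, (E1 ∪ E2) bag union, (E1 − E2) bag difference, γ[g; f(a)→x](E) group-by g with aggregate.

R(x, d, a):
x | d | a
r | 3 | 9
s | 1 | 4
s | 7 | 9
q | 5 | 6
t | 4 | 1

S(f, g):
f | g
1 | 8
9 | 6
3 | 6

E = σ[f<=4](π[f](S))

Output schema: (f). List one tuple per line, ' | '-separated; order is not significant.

Row counts bottom-up:
  S → 3
  π[f](S) → 3
  σ[f<=4](π[f](S)) → 2

== RESULT ==
f
1
3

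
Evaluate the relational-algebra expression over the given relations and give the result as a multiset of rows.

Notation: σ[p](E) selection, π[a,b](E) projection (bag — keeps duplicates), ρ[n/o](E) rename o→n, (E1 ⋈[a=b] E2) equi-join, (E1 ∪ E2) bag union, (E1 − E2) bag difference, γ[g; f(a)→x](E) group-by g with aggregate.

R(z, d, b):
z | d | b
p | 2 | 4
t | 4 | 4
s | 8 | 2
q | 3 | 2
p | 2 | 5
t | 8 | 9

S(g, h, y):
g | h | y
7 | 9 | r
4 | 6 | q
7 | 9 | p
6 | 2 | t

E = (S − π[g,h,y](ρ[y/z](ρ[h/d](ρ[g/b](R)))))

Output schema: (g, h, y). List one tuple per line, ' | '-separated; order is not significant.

Stepwise |·|:
  S → 4
  R → 6
  ρ[g/b](R) → 6
  ρ[h/d](ρ[g/b](R)) → 6
  ρ[y/z](ρ[h/d](ρ[g/b](R))) → 6
  π[g,h,y](ρ[y/z](ρ[h/d](ρ[g/b](R)))) → 6
  (S − π[g,h,y](ρ[y/z](ρ[h/d](ρ[g/b](R))))) → 4

== RESULT ==
g | h | y
4 | 6 | q
6 | 2 | t
7 | 9 | p
7 | 9 | r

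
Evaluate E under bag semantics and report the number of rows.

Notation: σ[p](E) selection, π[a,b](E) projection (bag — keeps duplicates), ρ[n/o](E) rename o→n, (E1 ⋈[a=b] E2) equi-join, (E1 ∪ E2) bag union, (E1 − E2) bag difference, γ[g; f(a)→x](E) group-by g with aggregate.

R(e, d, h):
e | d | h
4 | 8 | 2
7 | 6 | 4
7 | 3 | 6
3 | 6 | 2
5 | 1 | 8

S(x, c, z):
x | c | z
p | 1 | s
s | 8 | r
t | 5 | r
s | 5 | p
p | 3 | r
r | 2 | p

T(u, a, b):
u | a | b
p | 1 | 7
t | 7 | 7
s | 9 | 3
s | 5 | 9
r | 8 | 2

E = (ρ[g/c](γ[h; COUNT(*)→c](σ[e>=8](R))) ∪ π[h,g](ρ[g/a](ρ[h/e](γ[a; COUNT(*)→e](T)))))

Row counts bottom-up:
  R → 5
  σ[e>=8](R) → 0
  γ[h; COUNT(*)→c](σ[e>=8](R)) → 0
  ρ[g/c](γ[h; COUNT(*)→c](σ[e>=8](R))) → 0
  T → 5
  γ[a; COUNT(*)→e](T) → 5
  ρ[h/e](γ[a; COUNT(*)→e](T)) → 5
  ρ[g/a](ρ[h/e](γ[a; COUNT(*)→e](T))) → 5
  π[h,g](ρ[g/a](ρ[h/e](γ[a; COUNT(*)→e](T)))) → 5
  (ρ[g/c](γ[h; COUNT(*)→c](σ[e>=8](R))) ∪ π[h,g](ρ[g/a](ρ[h/e](γ[a; COUNT(*)→e](T))))) → 5

|E| = 5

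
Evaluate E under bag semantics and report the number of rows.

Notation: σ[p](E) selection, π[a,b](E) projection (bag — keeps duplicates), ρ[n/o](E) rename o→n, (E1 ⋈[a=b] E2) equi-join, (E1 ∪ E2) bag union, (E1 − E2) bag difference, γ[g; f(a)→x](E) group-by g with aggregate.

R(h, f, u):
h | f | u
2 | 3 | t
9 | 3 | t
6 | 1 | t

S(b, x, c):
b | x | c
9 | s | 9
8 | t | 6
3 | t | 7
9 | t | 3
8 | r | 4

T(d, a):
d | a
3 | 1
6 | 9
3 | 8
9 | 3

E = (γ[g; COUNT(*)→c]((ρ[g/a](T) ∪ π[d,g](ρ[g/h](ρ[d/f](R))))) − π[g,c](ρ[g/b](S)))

Per-node cardinality:
  T → 4
  ρ[g/a](T) → 4
  R → 3
  ρ[d/f](R) → 3
  ρ[g/h](ρ[d/f](R)) → 3
  π[d,g](ρ[g/h](ρ[d/f](R))) → 3
  (ρ[g/a](T) ∪ π[d,g](ρ[g/h](ρ[d/f](R)))) → 7
  γ[g; COUNT(*)→c]((ρ[g/a](T) ∪ π[d,g](ρ[g/h](ρ[d/f](R))))) → 6
  S → 5
  ρ[g/b](S) → 5
  π[g,c](ρ[g/b](S)) → 5
  (γ[g; COUNT(*)→c]((ρ[g/a](T) ∪ π[d,g](ρ[g/h](ρ[d/f](R))))) − π[g,c](ρ[g/b](S))) → 6

|E| = 6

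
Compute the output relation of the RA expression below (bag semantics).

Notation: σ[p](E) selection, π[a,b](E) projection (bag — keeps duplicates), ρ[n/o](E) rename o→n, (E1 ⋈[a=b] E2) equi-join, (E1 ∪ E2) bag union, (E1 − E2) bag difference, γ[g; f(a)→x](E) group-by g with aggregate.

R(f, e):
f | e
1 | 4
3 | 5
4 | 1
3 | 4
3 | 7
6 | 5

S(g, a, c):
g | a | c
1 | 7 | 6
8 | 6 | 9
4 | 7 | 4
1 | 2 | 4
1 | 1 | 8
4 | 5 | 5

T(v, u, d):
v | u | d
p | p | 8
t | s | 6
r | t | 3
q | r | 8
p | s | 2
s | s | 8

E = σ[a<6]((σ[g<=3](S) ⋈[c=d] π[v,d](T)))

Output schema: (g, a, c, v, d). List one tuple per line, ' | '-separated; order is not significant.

Row counts bottom-up:
  S → 6
  σ[g<=3](S) → 3
  T → 6
  π[v,d](T) → 6
  (σ[g<=3](S) ⋈[c=d] π[v,d](T)) → 4
  σ[a<6]((σ[g<=3](S) ⋈[c=d] π[v,d](T))) → 3

== RESULT ==
g | a | c | v | d
1 | 1 | 8 | p | 8
1 | 1 | 8 | q | 8
1 | 1 | 8 | s | 8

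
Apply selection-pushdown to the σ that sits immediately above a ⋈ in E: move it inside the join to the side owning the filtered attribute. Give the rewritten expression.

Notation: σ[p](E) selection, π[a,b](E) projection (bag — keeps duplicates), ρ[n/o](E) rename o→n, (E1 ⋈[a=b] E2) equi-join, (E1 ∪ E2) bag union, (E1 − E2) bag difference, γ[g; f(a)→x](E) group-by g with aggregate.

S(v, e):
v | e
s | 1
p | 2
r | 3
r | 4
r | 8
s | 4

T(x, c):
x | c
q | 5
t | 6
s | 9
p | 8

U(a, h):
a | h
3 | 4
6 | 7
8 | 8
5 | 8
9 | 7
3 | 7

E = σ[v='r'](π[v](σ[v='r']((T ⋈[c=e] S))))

σ filters on v, owned by the right side.
E' = σ[v='r'](π[v]((T ⋈[c=e] σ[v='r'](S))))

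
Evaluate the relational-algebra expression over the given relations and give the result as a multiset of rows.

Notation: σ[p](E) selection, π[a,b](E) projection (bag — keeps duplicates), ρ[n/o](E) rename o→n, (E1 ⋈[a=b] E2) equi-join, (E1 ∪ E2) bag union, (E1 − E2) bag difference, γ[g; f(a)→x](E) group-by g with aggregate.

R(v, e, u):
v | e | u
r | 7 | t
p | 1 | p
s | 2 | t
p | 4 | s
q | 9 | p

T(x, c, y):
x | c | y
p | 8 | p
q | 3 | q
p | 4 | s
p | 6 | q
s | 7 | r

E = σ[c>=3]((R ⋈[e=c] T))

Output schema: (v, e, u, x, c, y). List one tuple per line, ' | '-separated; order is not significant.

Stepwise |·|:
  R → 5
  T → 5
  (R ⋈[e=c] T) → 2
  σ[c>=3]((R ⋈[e=c] T)) → 2

== RESULT ==
v | e | u | x | c | y
p | 4 | s | p | 4 | s
r | 7 | t | s | 7 | r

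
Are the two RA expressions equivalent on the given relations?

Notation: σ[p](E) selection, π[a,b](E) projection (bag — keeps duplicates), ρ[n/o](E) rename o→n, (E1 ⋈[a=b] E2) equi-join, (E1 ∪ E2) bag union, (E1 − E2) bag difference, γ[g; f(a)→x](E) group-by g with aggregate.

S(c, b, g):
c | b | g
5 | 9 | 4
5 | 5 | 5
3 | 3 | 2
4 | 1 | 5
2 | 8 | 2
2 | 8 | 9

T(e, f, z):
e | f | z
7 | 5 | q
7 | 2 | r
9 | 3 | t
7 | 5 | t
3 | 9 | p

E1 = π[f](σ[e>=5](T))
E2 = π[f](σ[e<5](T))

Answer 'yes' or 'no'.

E1 row counts bottom-up:
  T → 5
  σ[e>=5](T) → 4
  π[f](σ[e>=5](T)) → 4
E2 row counts bottom-up:
  T → 5
  σ[e<5](T) → 1
  π[f](σ[e<5](T)) → 1

E1 result:
f
2
3
5
5
E2 result:
f
9
Witness: (2,) appears 1× in E1 but 0× in E2.

no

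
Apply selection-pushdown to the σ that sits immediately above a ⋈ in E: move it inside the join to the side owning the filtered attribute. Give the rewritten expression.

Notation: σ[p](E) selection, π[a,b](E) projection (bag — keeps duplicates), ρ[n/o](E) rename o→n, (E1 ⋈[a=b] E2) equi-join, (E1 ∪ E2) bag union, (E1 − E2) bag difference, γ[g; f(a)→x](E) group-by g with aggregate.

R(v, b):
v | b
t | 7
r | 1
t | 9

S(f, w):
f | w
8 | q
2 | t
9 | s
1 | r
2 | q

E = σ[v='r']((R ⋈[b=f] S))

σ filters on v, owned by the left side.
E' = (σ[v='r'](R) ⋈[b=f] S)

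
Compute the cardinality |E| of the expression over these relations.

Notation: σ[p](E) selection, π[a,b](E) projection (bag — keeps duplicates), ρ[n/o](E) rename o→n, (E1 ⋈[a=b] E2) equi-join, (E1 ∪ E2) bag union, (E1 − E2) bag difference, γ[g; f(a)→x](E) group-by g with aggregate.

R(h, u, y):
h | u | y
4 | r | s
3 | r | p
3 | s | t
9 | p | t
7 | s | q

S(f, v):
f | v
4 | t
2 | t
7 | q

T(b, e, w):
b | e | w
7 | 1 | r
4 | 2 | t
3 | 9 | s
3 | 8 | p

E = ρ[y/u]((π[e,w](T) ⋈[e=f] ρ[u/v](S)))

Subexpression sizes:
  T → 4
  π[e,w](T) → 4
  S → 3
  ρ[u/v](S) → 3
  (π[e,w](T) ⋈[e=f] ρ[u/v](S)) → 1
  ρ[y/u]((π[e,w](T) ⋈[e=f] ρ[u/v](S))) → 1

|E| = 1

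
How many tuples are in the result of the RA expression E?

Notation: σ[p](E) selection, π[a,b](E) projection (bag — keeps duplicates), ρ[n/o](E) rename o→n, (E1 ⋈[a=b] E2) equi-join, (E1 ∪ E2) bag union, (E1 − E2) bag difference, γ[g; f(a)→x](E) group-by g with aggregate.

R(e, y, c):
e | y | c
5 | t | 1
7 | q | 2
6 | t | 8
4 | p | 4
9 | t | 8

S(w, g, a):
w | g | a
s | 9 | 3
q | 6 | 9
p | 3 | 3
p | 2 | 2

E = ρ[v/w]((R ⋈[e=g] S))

Stepwise |·|:
  R → 5
  S → 4
  (R ⋈[e=g] S) → 2
  ρ[v/w]((R ⋈[e=g] S)) → 2

|E| = 2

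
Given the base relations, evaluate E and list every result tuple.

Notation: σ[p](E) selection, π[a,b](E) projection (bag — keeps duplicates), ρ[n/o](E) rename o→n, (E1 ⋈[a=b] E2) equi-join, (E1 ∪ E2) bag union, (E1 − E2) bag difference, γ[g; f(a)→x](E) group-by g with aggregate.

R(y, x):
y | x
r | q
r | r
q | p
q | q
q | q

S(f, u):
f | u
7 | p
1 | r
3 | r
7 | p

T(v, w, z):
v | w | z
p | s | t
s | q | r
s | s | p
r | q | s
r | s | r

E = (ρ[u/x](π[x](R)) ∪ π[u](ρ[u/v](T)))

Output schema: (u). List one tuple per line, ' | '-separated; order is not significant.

Row counts bottom-up:
  R → 5
  π[x](R) → 5
  ρ[u/x](π[x](R)) → 5
  T → 5
  ρ[u/v](T) → 5
  π[u](ρ[u/v](T)) → 5
  (ρ[u/x](π[x](R)) ∪ π[u](ρ[u/v](T))) → 10

== RESULT ==
u
p
p
q
q
q
r
r
r
s
s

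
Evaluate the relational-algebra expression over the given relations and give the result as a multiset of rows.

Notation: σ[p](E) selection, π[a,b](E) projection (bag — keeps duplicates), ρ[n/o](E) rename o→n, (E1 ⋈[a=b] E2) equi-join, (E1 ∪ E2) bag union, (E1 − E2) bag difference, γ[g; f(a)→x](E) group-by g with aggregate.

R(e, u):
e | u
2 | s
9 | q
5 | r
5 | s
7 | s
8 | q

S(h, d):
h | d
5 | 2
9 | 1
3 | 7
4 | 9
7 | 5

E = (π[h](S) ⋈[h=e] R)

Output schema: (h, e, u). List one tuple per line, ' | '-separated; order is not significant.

Per-node cardinality:
  S → 5
  π[h](S) → 5
  R → 6
  (π[h](S) ⋈[h=e] R) → 4

== RESULT ==
h | e | u
5 | 5 | r
5 | 5 | s
7 | 7 | s
9 | 9 | q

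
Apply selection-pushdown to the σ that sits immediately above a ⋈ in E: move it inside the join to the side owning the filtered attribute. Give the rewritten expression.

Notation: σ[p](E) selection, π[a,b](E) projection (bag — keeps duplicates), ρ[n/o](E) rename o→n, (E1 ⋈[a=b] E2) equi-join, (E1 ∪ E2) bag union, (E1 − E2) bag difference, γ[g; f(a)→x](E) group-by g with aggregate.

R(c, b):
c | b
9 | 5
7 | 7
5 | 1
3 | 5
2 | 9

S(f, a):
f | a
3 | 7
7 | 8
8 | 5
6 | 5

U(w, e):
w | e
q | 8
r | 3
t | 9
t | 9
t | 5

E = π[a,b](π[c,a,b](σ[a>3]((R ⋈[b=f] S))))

σ filters on a, owned by the right side.
E' = π[a,b](π[c,a,b]((R ⋈[b=f] σ[a>3](S))))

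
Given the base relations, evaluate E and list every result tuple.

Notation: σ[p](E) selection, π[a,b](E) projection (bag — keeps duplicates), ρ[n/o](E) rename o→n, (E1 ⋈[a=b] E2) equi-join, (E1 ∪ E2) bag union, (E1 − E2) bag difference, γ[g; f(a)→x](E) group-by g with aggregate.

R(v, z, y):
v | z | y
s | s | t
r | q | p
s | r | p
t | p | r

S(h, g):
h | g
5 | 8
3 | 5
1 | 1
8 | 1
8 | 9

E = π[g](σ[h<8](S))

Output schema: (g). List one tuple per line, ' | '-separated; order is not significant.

Row counts bottom-up:
  S → 5
  σ[h<8](S) → 3
  π[g](σ[h<8](S)) → 3

== RESULT ==
g
1
5
8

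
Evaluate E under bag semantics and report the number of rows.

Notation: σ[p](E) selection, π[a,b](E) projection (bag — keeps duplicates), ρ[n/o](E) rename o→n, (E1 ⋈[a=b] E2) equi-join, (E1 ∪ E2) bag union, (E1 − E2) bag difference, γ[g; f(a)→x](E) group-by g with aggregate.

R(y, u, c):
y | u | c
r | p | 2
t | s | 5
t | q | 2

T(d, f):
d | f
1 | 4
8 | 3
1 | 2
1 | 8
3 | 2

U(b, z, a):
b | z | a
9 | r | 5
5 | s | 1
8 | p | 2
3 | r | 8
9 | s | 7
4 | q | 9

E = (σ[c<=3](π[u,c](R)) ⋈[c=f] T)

Row counts bottom-up:
  R → 3
  π[u,c](R) → 3
  σ[c<=3](π[u,c](R)) → 2
  T → 5
  (σ[c<=3](π[u,c](R)) ⋈[c=f] T) → 4

|E| = 4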